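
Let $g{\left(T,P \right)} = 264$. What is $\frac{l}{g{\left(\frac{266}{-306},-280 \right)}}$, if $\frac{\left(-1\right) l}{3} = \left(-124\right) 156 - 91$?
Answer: $\frac{19435}{88} \approx 220.85$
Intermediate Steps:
$l = 58305$ ($l = - 3 \left(\left(-124\right) 156 - 91\right) = - 3 \left(-19344 - 91\right) = \left(-3\right) \left(-19435\right) = 58305$)
$\frac{l}{g{\left(\frac{266}{-306},-280 \right)}} = \frac{58305}{264} = 58305 \cdot \frac{1}{264} = \frac{19435}{88}$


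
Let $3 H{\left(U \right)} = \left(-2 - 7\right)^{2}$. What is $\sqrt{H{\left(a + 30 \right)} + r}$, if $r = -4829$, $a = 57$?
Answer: $49 i \sqrt{2} \approx 69.297 i$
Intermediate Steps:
$H{\left(U \right)} = 27$ ($H{\left(U \right)} = \frac{\left(-2 - 7\right)^{2}}{3} = \frac{\left(-9\right)^{2}}{3} = \frac{1}{3} \cdot 81 = 27$)
$\sqrt{H{\left(a + 30 \right)} + r} = \sqrt{27 - 4829} = \sqrt{-4802} = 49 i \sqrt{2}$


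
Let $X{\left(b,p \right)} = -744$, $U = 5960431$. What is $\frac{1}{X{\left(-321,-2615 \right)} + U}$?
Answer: $\frac{1}{5959687} \approx 1.6779 \cdot 10^{-7}$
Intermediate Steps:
$\frac{1}{X{\left(-321,-2615 \right)} + U} = \frac{1}{-744 + 5960431} = \frac{1}{5959687}$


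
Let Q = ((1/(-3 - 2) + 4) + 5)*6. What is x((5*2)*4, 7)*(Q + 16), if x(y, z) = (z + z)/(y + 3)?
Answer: 112/5 ≈ 22.400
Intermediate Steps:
x(y, z) = 2*z/(3 + y) (x(y, z) = (2*z)/(3 + y) = 2*z/(3 + y))
Q = 264/5 (Q = ((1/(-5) + 4) + 5)*6 = ((-⅕ + 4) + 5)*6 = (19/5 + 5)*6 = (44/5)*6 = 264/5 ≈ 52.800)
x((5*2)*4, 7)*(Q + 16) = (2*7/(3 + (5*2)*4))*(264/5 + 16) = (2*7/(3 + 10*4))*(344/5) = (2*7/(3 + 40))*(344/5) = (2*7/43)*(344/5) = (2*7*(1/43))*(344/5) = (14/43)*(344/5) = 112/5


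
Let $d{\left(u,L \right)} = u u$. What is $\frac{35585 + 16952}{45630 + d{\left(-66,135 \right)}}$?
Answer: $\frac{52537}{49986} \approx 1.051$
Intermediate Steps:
$d{\left(u,L \right)} = u^{2}$
$\frac{35585 + 16952}{45630 + d{\left(-66,135 \right)}} = \frac{35585 + 16952}{45630 + \left(-66\right)^{2}} = \frac{52537}{45630 + 4356} = \frac{52537}{49986}$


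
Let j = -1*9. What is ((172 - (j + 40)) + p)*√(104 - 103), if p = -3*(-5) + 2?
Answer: 158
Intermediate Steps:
j = -9
p = 17 (p = 15 + 2 = 17)
((172 - (j + 40)) + p)*√(104 - 103) = ((172 - (-9 + 40)) + 17)*√(104 - 103) = ((172 - 1*31) + 17)*√1 = ((172 - 31) + 17)*1 = (141 + 17)*1 = 158*1 = 158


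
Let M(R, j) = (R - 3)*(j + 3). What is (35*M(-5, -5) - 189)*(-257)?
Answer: -95347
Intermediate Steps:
M(R, j) = (-3 + R)*(3 + j)
(35*M(-5, -5) - 189)*(-257) = (35*(-9 - 3*(-5) + 3*(-5) - 5*(-5)) - 189)*(-257) = (35*(-9 + 15 - 15 + 25) - 189)*(-257) = (35*16 - 189)*(-257) = (560 - 189)*(-257) = 371*(-257) = -95347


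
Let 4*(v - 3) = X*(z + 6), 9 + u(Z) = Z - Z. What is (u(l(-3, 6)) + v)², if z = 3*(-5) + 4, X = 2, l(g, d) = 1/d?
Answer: 289/4 ≈ 72.250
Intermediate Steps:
z = -11 (z = -15 + 4 = -11)
u(Z) = -9 (u(Z) = -9 + (Z - Z) = -9 + 0 = -9)
v = ½ (v = 3 + (2*(-11 + 6))/4 = 3 + (2*(-5))/4 = 3 + (¼)*(-10) = 3 - 5/2 = ½ ≈ 0.50000)
(u(l(-3, 6)) + v)² = (-9 + ½)² = (-17/2)² = 289/4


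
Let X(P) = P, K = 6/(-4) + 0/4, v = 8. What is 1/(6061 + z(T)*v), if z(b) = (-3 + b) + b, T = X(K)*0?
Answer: 1/6037 ≈ 0.00016565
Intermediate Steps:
K = -3/2 (K = 6*(-¼) + 0*(¼) = -3/2 + 0 = -3/2 ≈ -1.5000)
T = 0 (T = -3/2*0 = 0)
z(b) = -3 + 2*b
1/(6061 + z(T)*v) = 1/(6061 + (-3 + 2*0)*8) = 1/(6061 + (-3 + 0)*8) = 1/(6061 - 3*8) = 1/(6061 - 24) = 1/6037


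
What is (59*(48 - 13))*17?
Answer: 35105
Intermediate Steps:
(59*(48 - 13))*17 = (59*35)*17 = 2065*17 = 35105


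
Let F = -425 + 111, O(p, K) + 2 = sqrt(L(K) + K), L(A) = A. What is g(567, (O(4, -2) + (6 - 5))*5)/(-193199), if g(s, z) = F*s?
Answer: 178038/193199 ≈ 0.92153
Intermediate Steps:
O(p, K) = -2 + sqrt(2)*sqrt(K) (O(p, K) = -2 + sqrt(K + K) = -2 + sqrt(2*K) = -2 + sqrt(2)*sqrt(K))
F = -314
g(s, z) = -314*s
g(567, (O(4, -2) + (6 - 5))*5)/(-193199) = -314*567/(-193199) = -178038*(-1/193199) = 178038/193199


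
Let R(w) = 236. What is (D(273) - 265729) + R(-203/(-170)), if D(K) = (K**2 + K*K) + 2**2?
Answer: -116431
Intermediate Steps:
D(K) = 4 + 2*K**2 (D(K) = (K**2 + K**2) + 4 = 2*K**2 + 4 = 4 + 2*K**2)
(D(273) - 265729) + R(-203/(-170)) = ((4 + 2*273**2) - 265729) + 236 = ((4 + 2*74529) - 265729) + 236 = ((4 + 149058) - 265729) + 236 = (149062 - 265729) + 236 = -116667 + 236 = -116431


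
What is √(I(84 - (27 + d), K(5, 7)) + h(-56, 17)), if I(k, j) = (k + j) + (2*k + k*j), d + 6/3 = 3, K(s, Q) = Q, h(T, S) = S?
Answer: 2*√146 ≈ 24.166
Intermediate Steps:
d = 1 (d = -2 + 3 = 1)
I(k, j) = j + 3*k + j*k (I(k, j) = (j + k) + (2*k + j*k) = j + 3*k + j*k)
√(I(84 - (27 + d), K(5, 7)) + h(-56, 17)) = √((7 + 3*(84 - (27 + 1)) + 7*(84 - (27 + 1))) + 17) = √((7 + 3*(84 - 1*28) + 7*(84 - 1*28)) + 17) = √((7 + 3*(84 - 28) + 7*(84 - 28)) + 17) = √((7 + 3*56 + 7*56) + 17) = √((7 + 168 + 392) + 17) = √(567 + 17) = √584 = 2*√146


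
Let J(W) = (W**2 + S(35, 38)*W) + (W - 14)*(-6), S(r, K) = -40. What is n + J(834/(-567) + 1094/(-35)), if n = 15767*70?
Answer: 987998757694/893025 ≈ 1.1064e+6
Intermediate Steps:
J(W) = 84 + W**2 - 46*W (J(W) = (W**2 - 40*W) + (W - 14)*(-6) = (W**2 - 40*W) + (-14 + W)*(-6) = (W**2 - 40*W) + (84 - 6*W) = 84 + W**2 - 46*W)
n = 1103690
n + J(834/(-567) + 1094/(-35)) = 1103690 + (84 + (834/(-567) + 1094/(-35))**2 - 46*(834/(-567) + 1094/(-35))) = 1103690 + (84 + (834*(-1/567) + 1094*(-1/35))**2 - 46*(834*(-1/567) + 1094*(-1/35))) = 1103690 + (84 + (-278/189 - 1094/35)**2 - 46*(-278/189 - 1094/35)) = 1103690 + (84 + (-30928/945)**2 - 46*(-30928/945)) = 1103690 + (84 + 956541184/893025 + 1422688/945) = 1103690 + 2375995444/893025 = 987998757694/893025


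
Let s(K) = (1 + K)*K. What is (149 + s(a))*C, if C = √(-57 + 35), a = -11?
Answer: 259*I*√22 ≈ 1214.8*I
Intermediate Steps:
C = I*√22 (C = √(-22) = I*√22 ≈ 4.6904*I)
s(K) = K*(1 + K)
(149 + s(a))*C = (149 - 11*(1 - 11))*(I*√22) = (149 - 11*(-10))*(I*√22) = (149 + 110)*(I*√22) = 259*(I*√22) = 259*I*√22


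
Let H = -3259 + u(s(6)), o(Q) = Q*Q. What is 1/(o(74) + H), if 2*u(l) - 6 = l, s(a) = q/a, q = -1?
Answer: 12/26639 ≈ 0.00045047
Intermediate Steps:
s(a) = -1/a
o(Q) = Q²
u(l) = 3 + l/2
H = -39073/12 (H = -3259 + (3 + (-1/6)/2) = -3259 + (3 + (-1*⅙)/2) = -3259 + (3 + (½)*(-⅙)) = -3259 + (3 - 1/12) = -3259 + 35/12 = -39073/12 ≈ -3256.1)
1/(o(74) + H) = 1/(74² - 39073/12) = 1/(5476 - 39073/12) = 1/(26639/12) = 12/26639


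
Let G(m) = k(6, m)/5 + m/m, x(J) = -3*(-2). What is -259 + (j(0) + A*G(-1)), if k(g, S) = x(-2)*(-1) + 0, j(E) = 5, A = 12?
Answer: -1282/5 ≈ -256.40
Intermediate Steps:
x(J) = 6
k(g, S) = -6 (k(g, S) = 6*(-1) + 0 = -6 + 0 = -6)
G(m) = -⅕ (G(m) = -6/5 + m/m = -6*⅕ + 1 = -6/5 + 1 = -⅕)
-259 + (j(0) + A*G(-1)) = -259 + (5 + 12*(-⅕)) = -259 + (5 - 12/5) = -259 + 13/5 = -1282/5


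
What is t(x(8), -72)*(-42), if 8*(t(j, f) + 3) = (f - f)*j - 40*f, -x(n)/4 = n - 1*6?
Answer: -14994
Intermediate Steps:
x(n) = 24 - 4*n (x(n) = -4*(n - 1*6) = -4*(n - 6) = -4*(-6 + n) = 24 - 4*n)
t(j, f) = -3 - 5*f (t(j, f) = -3 + ((f - f)*j - 40*f)/8 = -3 + (0*j - 40*f)/8 = -3 + (0 - 40*f)/8 = -3 + (-40*f)/8 = -3 - 5*f)
t(x(8), -72)*(-42) = (-3 - 5*(-72))*(-42) = (-3 + 360)*(-42) = 357*(-42) = -14994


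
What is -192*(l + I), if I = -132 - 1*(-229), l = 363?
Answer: -88320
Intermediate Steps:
I = 97 (I = -132 + 229 = 97)
-192*(l + I) = -192*(363 + 97) = -192*460 = -88320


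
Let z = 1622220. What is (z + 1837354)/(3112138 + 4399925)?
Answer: 3459574/7512063 ≈ 0.46054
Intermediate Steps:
(z + 1837354)/(3112138 + 4399925) = (1622220 + 1837354)/(3112138 + 4399925) = 3459574/7512063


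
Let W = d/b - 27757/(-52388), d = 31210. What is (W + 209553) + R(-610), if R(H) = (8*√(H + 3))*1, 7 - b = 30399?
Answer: 20852780375397/99511006 + 8*I*√607 ≈ 2.0955e+5 + 197.1*I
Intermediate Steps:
b = -30392 (b = 7 - 1*30399 = 7 - 30399 = -30392)
W = -49464921/99511006 (W = 31210/(-30392) - 27757/(-52388) = 31210*(-1/30392) - 27757*(-1/52388) = -15605/15196 + 27757/52388 = -49464921/99511006 ≈ -0.49708)
R(H) = 8*√(3 + H) (R(H) = (8*√(3 + H))*1 = 8*√(3 + H))
(W + 209553) + R(-610) = (-49464921/99511006 + 209553) + 8*√(3 - 610) = 20852780375397/99511006 + 8*√(-607) = 20852780375397/99511006 + 8*(I*√607) = 20852780375397/99511006 + 8*I*√607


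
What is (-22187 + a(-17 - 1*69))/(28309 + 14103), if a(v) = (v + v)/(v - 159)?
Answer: -5435643/10390940 ≈ -0.52311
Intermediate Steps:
a(v) = 2*v/(-159 + v) (a(v) = (2*v)/(-159 + v) = 2*v/(-159 + v))
(-22187 + a(-17 - 1*69))/(28309 + 14103) = (-22187 + 2*(-17 - 1*69)/(-159 + (-17 - 1*69)))/(28309 + 14103) = (-22187 + 2*(-17 - 69)/(-159 + (-17 - 69)))/42412 = (-22187 + 2*(-86)/(-159 - 86))*(1/42412) = (-22187 + 2*(-86)/(-245))*(1/42412) = (-22187 + 2*(-86)*(-1/245))*(1/42412) = (-22187 + 172/245)*(1/42412) = -5435643/245*1/42412 = -5435643/10390940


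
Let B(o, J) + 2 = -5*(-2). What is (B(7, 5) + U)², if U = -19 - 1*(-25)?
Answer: 196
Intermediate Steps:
U = 6 (U = -19 + 25 = 6)
B(o, J) = 8 (B(o, J) = -2 - 5*(-2) = -2 + 10 = 8)
(B(7, 5) + U)² = (8 + 6)² = 14² = 196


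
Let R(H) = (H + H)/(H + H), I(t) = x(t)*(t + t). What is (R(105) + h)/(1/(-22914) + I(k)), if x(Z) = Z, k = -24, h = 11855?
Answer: 271668384/26396927 ≈ 10.292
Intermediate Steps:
I(t) = 2*t**2 (I(t) = t*(t + t) = t*(2*t) = 2*t**2)
R(H) = 1 (R(H) = (2*H)/((2*H)) = (2*H)*(1/(2*H)) = 1)
(R(105) + h)/(1/(-22914) + I(k)) = (1 + 11855)/(1/(-22914) + 2*(-24)**2) = 11856/(-1/22914 + 2*576) = 11856/(-1/22914 + 1152) = 11856/(26396927/22914) = 11856*(22914/26396927) = 271668384/26396927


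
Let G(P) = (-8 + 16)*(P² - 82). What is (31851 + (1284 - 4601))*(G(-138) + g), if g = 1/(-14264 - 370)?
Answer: 31671588125221/7317 ≈ 4.3285e+9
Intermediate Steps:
G(P) = -656 + 8*P² (G(P) = 8*(-82 + P²) = -656 + 8*P²)
g = -1/14634 (g = 1/(-14634) = -1/14634 ≈ -6.8334e-5)
(31851 + (1284 - 4601))*(G(-138) + g) = (31851 + (1284 - 4601))*((-656 + 8*(-138)²) - 1/14634) = (31851 - 3317)*((-656 + 8*19044) - 1/14634) = 28534*((-656 + 152352) - 1/14634) = 28534*(151696 - 1/14634) = 28534*(2219919263/14634) = 31671588125221/7317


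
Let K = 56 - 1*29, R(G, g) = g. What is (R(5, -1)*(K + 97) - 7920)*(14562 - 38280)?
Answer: 190787592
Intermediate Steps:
K = 27 (K = 56 - 29 = 27)
(R(5, -1)*(K + 97) - 7920)*(14562 - 38280) = (-(27 + 97) - 7920)*(14562 - 38280) = (-1*124 - 7920)*(-23718) = (-124 - 7920)*(-23718) = -8044*(-23718) = 190787592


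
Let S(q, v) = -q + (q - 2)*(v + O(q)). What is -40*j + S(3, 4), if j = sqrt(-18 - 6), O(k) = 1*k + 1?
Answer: 5 - 80*I*sqrt(6) ≈ 5.0 - 195.96*I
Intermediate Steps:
O(k) = 1 + k (O(k) = k + 1 = 1 + k)
S(q, v) = -q + (-2 + q)*(1 + q + v) (S(q, v) = -q + (q - 2)*(v + (1 + q)) = -q + (-2 + q)*(1 + q + v))
j = 2*I*sqrt(6) (j = sqrt(-24) = 2*I*sqrt(6) ≈ 4.899*I)
-40*j + S(3, 4) = -80*I*sqrt(6) + (-2 + 3**2 - 2*3 - 2*4 + 3*4) = -80*I*sqrt(6) + (-2 + 9 - 6 - 8 + 12) = -80*I*sqrt(6) + 5 = 5 - 80*I*sqrt(6)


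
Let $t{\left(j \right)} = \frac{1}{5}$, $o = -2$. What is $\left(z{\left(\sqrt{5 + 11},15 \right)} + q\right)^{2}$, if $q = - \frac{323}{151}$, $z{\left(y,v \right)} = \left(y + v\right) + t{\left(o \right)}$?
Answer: $\frac{165920161}{570025} \approx 291.08$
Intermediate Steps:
$t{\left(j \right)} = \frac{1}{5}$
$z{\left(y,v \right)} = \frac{1}{5} + v + y$ ($z{\left(y,v \right)} = \left(y + v\right) + \frac{1}{5} = \left(v + y\right) + \frac{1}{5} = \frac{1}{5} + v + y$)
$q = - \frac{323}{151}$ ($q = \left(-323\right) \frac{1}{151} = - \frac{323}{151} \approx -2.1391$)
$\left(z{\left(\sqrt{5 + 11},15 \right)} + q\right)^{2} = \left(\left(\frac{1}{5} + 15 + \sqrt{5 + 11}\right) - \frac{323}{151}\right)^{2} = \left(\left(\frac{1}{5} + 15 + \sqrt{16}\right) - \frac{323}{151}\right)^{2} = \left(\left(\frac{1}{5} + 15 + 4\right) - \frac{323}{151}\right)^{2} = \left(\frac{96}{5} - \frac{323}{151}\right)^{2} = \left(\frac{12881}{755}\right)^{2} = \frac{165920161}{570025}$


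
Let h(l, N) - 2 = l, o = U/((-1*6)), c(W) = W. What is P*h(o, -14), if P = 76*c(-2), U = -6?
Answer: -456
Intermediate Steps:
o = 1 (o = -6/((-1*6)) = -6/(-6) = -6*(-⅙) = 1)
h(l, N) = 2 + l
P = -152 (P = 76*(-2) = -152)
P*h(o, -14) = -152*(2 + 1) = -152*3 = -456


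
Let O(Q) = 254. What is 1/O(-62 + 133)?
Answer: 1/254 ≈ 0.0039370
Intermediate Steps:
1/O(-62 + 133) = 1/254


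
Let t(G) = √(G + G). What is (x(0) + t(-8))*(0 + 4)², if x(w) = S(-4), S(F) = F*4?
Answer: -256 + 64*I ≈ -256.0 + 64.0*I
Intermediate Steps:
t(G) = √2*√G (t(G) = √(2*G) = √2*√G)
S(F) = 4*F
x(w) = -16 (x(w) = 4*(-4) = -16)
(x(0) + t(-8))*(0 + 4)² = (-16 + √2*√(-8))*(0 + 4)² = (-16 + √2*(2*I*√2))*4² = (-16 + 4*I)*16 = -256 + 64*I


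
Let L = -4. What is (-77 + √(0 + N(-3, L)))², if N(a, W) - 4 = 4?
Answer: 5937 - 308*√2 ≈ 5501.4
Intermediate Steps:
N(a, W) = 8 (N(a, W) = 4 + 4 = 8)
(-77 + √(0 + N(-3, L)))² = (-77 + √(0 + 8))² = (-77 + √8)² = (-77 + 2*√2)²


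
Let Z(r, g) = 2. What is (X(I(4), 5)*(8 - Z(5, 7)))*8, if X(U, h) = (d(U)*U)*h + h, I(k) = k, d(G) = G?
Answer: 4080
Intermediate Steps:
X(U, h) = h + h*U**2 (X(U, h) = (U*U)*h + h = U**2*h + h = h*U**2 + h = h + h*U**2)
(X(I(4), 5)*(8 - Z(5, 7)))*8 = ((5*(1 + 4**2))*(8 - 1*2))*8 = ((5*(1 + 16))*(8 - 2))*8 = ((5*17)*6)*8 = (85*6)*8 = 510*8 = 4080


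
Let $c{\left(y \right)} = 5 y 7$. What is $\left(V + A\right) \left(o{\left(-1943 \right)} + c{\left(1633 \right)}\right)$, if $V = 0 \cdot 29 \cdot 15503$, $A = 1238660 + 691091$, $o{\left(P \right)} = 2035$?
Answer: $114221961690$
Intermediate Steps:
$c{\left(y \right)} = 35 y$
$A = 1929751$
$V = 0$ ($V = 0 \cdot 15503 = 0$)
$\left(V + A\right) \left(o{\left(-1943 \right)} + c{\left(1633 \right)}\right) = \left(0 + 1929751\right) \left(2035 + 35 \cdot 1633\right) = 1929751 \left(2035 + 57155\right) = 1929751 \cdot 59190 = 114221961690$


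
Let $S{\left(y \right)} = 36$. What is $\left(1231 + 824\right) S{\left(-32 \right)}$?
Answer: $73980$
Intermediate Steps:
$\left(1231 + 824\right) S{\left(-32 \right)} = \left(1231 + 824\right) 36 = 2055 \cdot 36 = 73980$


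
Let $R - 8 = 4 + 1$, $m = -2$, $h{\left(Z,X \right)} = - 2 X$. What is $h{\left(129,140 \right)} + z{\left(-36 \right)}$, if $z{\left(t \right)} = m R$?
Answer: $-306$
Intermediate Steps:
$R = 13$ ($R = 8 + \left(4 + 1\right) = 8 + 5 = 13$)
$z{\left(t \right)} = -26$ ($z{\left(t \right)} = \left(-2\right) 13 = -26$)
$h{\left(129,140 \right)} + z{\left(-36 \right)} = \left(-2\right) 140 - 26 = -280 - 26 = -306$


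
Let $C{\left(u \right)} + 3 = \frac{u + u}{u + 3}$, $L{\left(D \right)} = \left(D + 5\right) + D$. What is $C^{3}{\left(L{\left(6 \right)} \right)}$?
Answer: $- \frac{2197}{1000} \approx -2.197$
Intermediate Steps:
$L{\left(D \right)} = 5 + 2 D$ ($L{\left(D \right)} = \left(5 + D\right) + D = 5 + 2 D$)
$C{\left(u \right)} = -3 + \frac{2 u}{3 + u}$ ($C{\left(u \right)} = -3 + \frac{u + u}{u + 3} = -3 + \frac{2 u}{3 + u}$)
$C^{3}{\left(L{\left(6 \right)} \right)} = \left(\frac{-9 - \left(5 + 2 \cdot 6\right)}{3 + \left(5 + 2 \cdot 6\right)}\right)^{3} = \left(\frac{-9 - \left(5 + 12\right)}{3 + \left(5 + 12\right)}\right)^{3} = \left(\frac{-9 - 17}{3 + 17}\right)^{3} = \left(\frac{-9 - 17}{20}\right)^{3} = \left(\frac{1}{20} \left(-26\right)\right)^{3} = \left(- \frac{13}{10}\right)^{3} = - \frac{2197}{1000}$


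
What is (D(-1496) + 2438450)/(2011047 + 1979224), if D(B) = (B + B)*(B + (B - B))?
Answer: 6914482/3990271 ≈ 1.7328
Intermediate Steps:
D(B) = 2*B**2 (D(B) = (2*B)*(B + 0) = (2*B)*B = 2*B**2)
(D(-1496) + 2438450)/(2011047 + 1979224) = (2*(-1496)**2 + 2438450)/(2011047 + 1979224) = (2*2238016 + 2438450)/3990271 = (4476032 + 2438450)*(1/3990271) = 6914482*(1/3990271) = 6914482/3990271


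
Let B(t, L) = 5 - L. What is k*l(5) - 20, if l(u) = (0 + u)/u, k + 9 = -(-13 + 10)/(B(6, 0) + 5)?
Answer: -287/10 ≈ -28.700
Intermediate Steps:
k = -87/10 (k = -9 - (-13 + 10)/((5 - 1*0) + 5) = -9 - (-3)/((5 + 0) + 5) = -9 - (-3)/(5 + 5) = -9 - (-3)/10 = -9 - 1*(-3/10) = -9 + 3/10 = -87/10 ≈ -8.7000)
l(u) = 1 (l(u) = u/u = 1)
k*l(5) - 20 = -87/10*1 - 20 = -87/10 - 20 = -287/10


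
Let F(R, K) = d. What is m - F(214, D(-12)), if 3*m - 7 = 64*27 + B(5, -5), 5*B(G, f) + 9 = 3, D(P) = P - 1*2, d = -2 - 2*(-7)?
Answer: 8489/15 ≈ 565.93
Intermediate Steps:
d = 12 (d = -2 + 14 = 12)
D(P) = -2 + P (D(P) = P - 2 = -2 + P)
F(R, K) = 12
B(G, f) = -6/5 (B(G, f) = -9/5 + (1/5)*3 = -9/5 + 3/5 = -6/5)
m = 8669/15 (m = 7/3 + (64*27 - 6/5)/3 = 7/3 + (1728 - 6/5)/3 = 7/3 + (1/3)*(8634/5) = 7/3 + 2878/5 = 8669/15 ≈ 577.93)
m - F(214, D(-12)) = 8669/15 - 1*12 = 8669/15 - 12 = 8489/15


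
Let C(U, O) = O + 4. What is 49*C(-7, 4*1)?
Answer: 392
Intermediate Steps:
C(U, O) = 4 + O
49*C(-7, 4*1) = 49*(4 + 4*1) = 49*(4 + 4) = 49*8 = 392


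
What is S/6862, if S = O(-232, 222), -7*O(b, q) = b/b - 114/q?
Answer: -9/888629 ≈ -1.0128e-5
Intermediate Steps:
O(b, q) = -1/7 + 114/(7*q) (O(b, q) = -(b/b - 114/q)/7 = -(1 - 114/q)/7 = -1/7 + 114/(7*q))
S = -18/259 (S = (1/7)*(114 - 1*222)/222 = (1/7)*(1/222)*(114 - 222) = (1/7)*(1/222)*(-108) = -18/259 ≈ -0.069498)
S/6862 = -18/259/6862 = -18/259*1/6862 = -9/888629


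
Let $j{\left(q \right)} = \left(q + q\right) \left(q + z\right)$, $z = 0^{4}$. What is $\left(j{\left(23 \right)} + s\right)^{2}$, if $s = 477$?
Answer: $2356225$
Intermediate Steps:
$z = 0$
$j{\left(q \right)} = 2 q^{2}$ ($j{\left(q \right)} = \left(q + q\right) \left(q + 0\right) = 2 q q = 2 q^{2}$)
$\left(j{\left(23 \right)} + s\right)^{2} = \left(2 \cdot 23^{2} + 477\right)^{2} = \left(2 \cdot 529 + 477\right)^{2} = \left(1058 + 477\right)^{2} = 1535^{2} = 2356225$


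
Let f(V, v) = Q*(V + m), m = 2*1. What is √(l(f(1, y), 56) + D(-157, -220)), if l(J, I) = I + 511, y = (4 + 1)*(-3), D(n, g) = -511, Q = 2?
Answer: 2*√14 ≈ 7.4833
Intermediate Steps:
m = 2
y = -15 (y = 5*(-3) = -15)
f(V, v) = 4 + 2*V (f(V, v) = 2*(V + 2) = 2*(2 + V) = 4 + 2*V)
l(J, I) = 511 + I
√(l(f(1, y), 56) + D(-157, -220)) = √((511 + 56) - 511) = √(567 - 511) = √56 = 2*√14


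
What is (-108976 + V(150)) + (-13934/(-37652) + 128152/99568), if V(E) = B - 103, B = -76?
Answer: -6393886170101/58577099 ≈ -1.0915e+5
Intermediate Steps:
V(E) = -179 (V(E) = -76 - 103 = -179)
(-108976 + V(150)) + (-13934/(-37652) + 128152/99568) = (-108976 - 179) + (-13934/(-37652) + 128152/99568) = -109155 + (-13934*(-1/37652) + 128152*(1/99568)) = -109155 + (6967/18826 + 16019/12446) = -109155 + 97071244/58577099 = -6393886170101/58577099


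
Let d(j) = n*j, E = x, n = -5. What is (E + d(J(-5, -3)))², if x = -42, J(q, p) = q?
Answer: 289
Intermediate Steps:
E = -42
d(j) = -5*j
(E + d(J(-5, -3)))² = (-42 - 5*(-5))² = (-42 + 25)² = (-17)² = 289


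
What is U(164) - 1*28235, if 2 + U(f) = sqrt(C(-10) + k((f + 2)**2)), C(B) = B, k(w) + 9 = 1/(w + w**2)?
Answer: -28237 + I*sqrt(397588349171879)/4574462 ≈ -28237.0 + 4.3589*I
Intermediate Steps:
k(w) = -9 + 1/(w + w**2)
U(f) = -2 + sqrt(-10 + (1 - 9*(2 + f)**2 - 9*(2 + f)**4)/((1 + (2 + f)**2)*(2 + f)**2)) (U(f) = -2 + sqrt(-10 + (1 - 9*(f + 2)**2 - 9*(f + 2)**4)/(((f + 2)**2)*(1 + (f + 2)**2))) = -2 + sqrt(-10 + (1 - 9*(2 + f)**2 - 9*(2 + f)**4)/(((2 + f)**2)*(1 + (2 + f)**2))) = -2 + sqrt(-10 + (1 - 9*(2 + f)**2 - 9*(2 + f)**4)/((2 + f)**2*(1 + (2 + f)**2))) = -2 + sqrt(-10 + (1 - 9*(2 + f)**2 - 9*(2 + f)**4)/((1 + (2 + f)**2)*(2 + f)**2)))
U(164) - 1*28235 = (-2 + sqrt((1 - 9*(2 + 164)**2 - 9*(2 + 164)**4 - 10*(2 + 164)**2*(1 + (2 + 164)**2))/((1 + (2 + 164)**2)*(2 + 164)**2))) - 1*28235 = (-2 + sqrt((1 - 9*166**2 - 9*166**4 - 10*166**2*(1 + 166**2))/((1 + 166**2)*166**2))) - 28235 = (-2 + sqrt((1/27556)*(1 - 9*27556 - 9*759333136 - 10*27556*(1 + 27556))/(1 + 27556))) - 28235 = (-2 + sqrt((1/27556)*(1 - 248004 - 6833998224 - 10*27556*27557)/27557)) - 28235 = (-2 + sqrt((1/27557)*(1/27556)*(1 - 248004 - 6833998224 - 7593606920))) - 28235 = (-2 + sqrt((1/27557)*(1/27556)*(-14427853147))) - 28235 = (-2 + sqrt(-14427853147/759360692)) - 28235 = (-2 + I*sqrt(397588349171879)/4574462) - 28235 = -28237 + I*sqrt(397588349171879)/4574462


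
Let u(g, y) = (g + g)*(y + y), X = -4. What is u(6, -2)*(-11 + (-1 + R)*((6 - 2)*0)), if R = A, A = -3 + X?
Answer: 528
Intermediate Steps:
u(g, y) = 4*g*y (u(g, y) = (2*g)*(2*y) = 4*g*y)
A = -7 (A = -3 - 4 = -7)
R = -7
u(6, -2)*(-11 + (-1 + R)*((6 - 2)*0)) = (4*6*(-2))*(-11 + (-1 - 7)*((6 - 2)*0)) = -48*(-11 - 32*0) = -48*(-11 - 8*0) = -48*(-11 + 0) = -48*(-11) = 528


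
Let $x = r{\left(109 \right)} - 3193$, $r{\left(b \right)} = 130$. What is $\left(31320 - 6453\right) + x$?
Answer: $21804$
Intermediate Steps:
$x = -3063$ ($x = 130 - 3193 = -3063$)
$\left(31320 - 6453\right) + x = \left(31320 - 6453\right) - 3063 = 24867 - 3063 = 21804$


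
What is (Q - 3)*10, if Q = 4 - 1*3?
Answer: -20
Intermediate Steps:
Q = 1 (Q = 4 - 3 = 1)
(Q - 3)*10 = (1 - 3)*10 = -2*10 = -20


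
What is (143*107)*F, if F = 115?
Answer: 1759615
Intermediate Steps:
(143*107)*F = (143*107)*115 = 15301*115 = 1759615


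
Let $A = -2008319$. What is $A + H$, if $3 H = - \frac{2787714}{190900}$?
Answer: $- \frac{191694513169}{95450} \approx -2.0083 \cdot 10^{6}$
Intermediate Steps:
$H = - \frac{464619}{95450}$ ($H = \frac{\left(-2787714\right) \frac{1}{190900}}{3} = \frac{1}{3} \left(- \frac{1393857}{95450}\right) = - \frac{464619}{95450} \approx -4.8677$)
$A + H = -2008319 - \frac{464619}{95450} = - \frac{191694513169}{95450}$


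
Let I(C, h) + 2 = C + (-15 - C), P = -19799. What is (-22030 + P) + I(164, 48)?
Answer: -41846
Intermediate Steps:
I(C, h) = -17 (I(C, h) = -2 + (C + (-15 - C)) = -2 - 15 = -17)
(-22030 + P) + I(164, 48) = (-22030 - 19799) - 17 = -41829 - 17 = -41846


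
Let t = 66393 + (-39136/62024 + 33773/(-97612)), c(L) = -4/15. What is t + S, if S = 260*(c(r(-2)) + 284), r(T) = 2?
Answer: 318219414885557/2270357508 ≈ 1.4016e+5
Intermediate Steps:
c(L) = -4/15 (c(L) = -4*1/15 = -4/15)
t = 50244542649575/756785836 (t = 66393 + (-39136*1/62024 + 33773*(-1/97612)) = 66393 + (-4892/7753 - 33773/97612) = 66393 - 739359973/756785836 = 50244542649575/756785836 ≈ 66392.)
S = 221312/3 (S = 260*(-4/15 + 284) = 260*(4256/15) = 221312/3 ≈ 73771.)
t + S = 50244542649575/756785836 + 221312/3 = 318219414885557/2270357508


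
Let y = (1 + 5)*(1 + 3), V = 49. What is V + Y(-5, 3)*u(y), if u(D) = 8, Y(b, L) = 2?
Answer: 65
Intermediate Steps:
y = 24 (y = 6*4 = 24)
V + Y(-5, 3)*u(y) = 49 + 2*8 = 49 + 16 = 65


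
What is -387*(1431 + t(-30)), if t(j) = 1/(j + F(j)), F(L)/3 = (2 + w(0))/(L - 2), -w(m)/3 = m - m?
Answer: -89159253/161 ≈ -5.5378e+5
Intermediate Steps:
w(m) = 0 (w(m) = -3*(m - m) = -3*0 = 0)
F(L) = 6/(-2 + L) (F(L) = 3*((2 + 0)/(L - 2)) = 3*(2/(-2 + L)) = 6/(-2 + L))
t(j) = 1/(j + 6/(-2 + j))
-387*(1431 + t(-30)) = -387*(1431 + (-2 - 30)/(6 - 30*(-2 - 30))) = -387*(1431 - 32/(6 - 30*(-32))) = -387*(1431 - 32/(6 + 960)) = -387*(1431 - 32/966) = -387*(1431 + (1/966)*(-32)) = -387*(1431 - 16/483) = -387*691157/483 = -89159253/161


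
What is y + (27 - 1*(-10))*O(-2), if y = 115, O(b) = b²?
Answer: 263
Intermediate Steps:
y + (27 - 1*(-10))*O(-2) = 115 + (27 - 1*(-10))*(-2)² = 115 + (27 + 10)*4 = 115 + 37*4 = 115 + 148 = 263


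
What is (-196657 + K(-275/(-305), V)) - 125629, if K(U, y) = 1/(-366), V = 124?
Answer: -117956677/366 ≈ -3.2229e+5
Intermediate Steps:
K(U, y) = -1/366
(-196657 + K(-275/(-305), V)) - 125629 = (-196657 - 1/366) - 125629 = -71976463/366 - 125629 = -117956677/366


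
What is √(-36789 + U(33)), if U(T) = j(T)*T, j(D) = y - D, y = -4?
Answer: I*√38010 ≈ 194.96*I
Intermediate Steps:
j(D) = -4 - D
U(T) = T*(-4 - T) (U(T) = (-4 - T)*T = T*(-4 - T))
√(-36789 + U(33)) = √(-36789 - 1*33*(4 + 33)) = √(-36789 - 1*33*37) = √(-36789 - 1221) = √(-38010) = I*√38010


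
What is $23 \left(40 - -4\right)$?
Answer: $1012$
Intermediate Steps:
$23 \left(40 - -4\right) = 23 \left(40 + \left(-13 + 17\right)\right) = 23 \left(40 + 4\right) = 23 \cdot 44 = 1012$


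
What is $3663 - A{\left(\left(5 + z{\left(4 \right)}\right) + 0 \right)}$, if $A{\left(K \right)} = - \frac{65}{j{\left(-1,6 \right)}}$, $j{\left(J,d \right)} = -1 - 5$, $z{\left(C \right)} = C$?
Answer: $\frac{21913}{6} \approx 3652.2$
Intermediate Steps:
$j{\left(J,d \right)} = -6$ ($j{\left(J,d \right)} = -1 - 5 = -6$)
$A{\left(K \right)} = \frac{65}{6}$ ($A{\left(K \right)} = - \frac{65}{-6} = \left(-65\right) \left(- \frac{1}{6}\right) = \frac{65}{6}$)
$3663 - A{\left(\left(5 + z{\left(4 \right)}\right) + 0 \right)} = 3663 - \frac{65}{6} = \frac{21913}{6}$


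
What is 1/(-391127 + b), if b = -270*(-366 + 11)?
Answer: -1/295277 ≈ -3.3866e-6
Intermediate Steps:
b = 95850 (b = -270*(-355) = 95850)
1/(-391127 + b) = 1/(-391127 + 95850) = 1/(-295277) = -1/295277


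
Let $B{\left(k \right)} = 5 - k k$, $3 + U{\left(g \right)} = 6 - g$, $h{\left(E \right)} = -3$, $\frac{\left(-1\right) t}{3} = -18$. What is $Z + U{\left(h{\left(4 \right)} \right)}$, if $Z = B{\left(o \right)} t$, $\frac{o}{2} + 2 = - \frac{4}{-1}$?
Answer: $-588$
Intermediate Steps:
$t = 54$ ($t = \left(-3\right) \left(-18\right) = 54$)
$o = 4$ ($o = -4 + 2 \left(- \frac{4}{-1}\right) = -4 + 2 \left(\left(-4\right) \left(-1\right)\right) = -4 + 2 \cdot 4 = -4 + 8 = 4$)
$U{\left(g \right)} = 3 - g$ ($U{\left(g \right)} = -3 - \left(-6 + g\right) = 3 - g$)
$B{\left(k \right)} = 5 - k^{2}$
$Z = -594$ ($Z = \left(5 - 4^{2}\right) 54 = \left(5 - 16\right) 54 = \left(-11\right) 54 = -594$)
$Z + U{\left(h{\left(4 \right)} \right)} = -594 + \left(3 - -3\right) = -594 + \left(3 + 3\right) = -594 + 6 = -588$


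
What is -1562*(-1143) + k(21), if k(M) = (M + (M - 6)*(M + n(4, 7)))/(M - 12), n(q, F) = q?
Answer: 1785410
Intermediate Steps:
k(M) = (M + (-6 + M)*(4 + M))/(-12 + M) (k(M) = (M + (M - 6)*(M + 4))/(M - 12) = (M + (-6 + M)*(4 + M))/(-12 + M))
-1562*(-1143) + k(21) = -1562*(-1143) + (-24 + 21² - 1*21)/(-12 + 21) = 1785366 + (-24 + 441 - 21)/9 = 1785366 + (⅑)*396 = 1785366 + 44 = 1785410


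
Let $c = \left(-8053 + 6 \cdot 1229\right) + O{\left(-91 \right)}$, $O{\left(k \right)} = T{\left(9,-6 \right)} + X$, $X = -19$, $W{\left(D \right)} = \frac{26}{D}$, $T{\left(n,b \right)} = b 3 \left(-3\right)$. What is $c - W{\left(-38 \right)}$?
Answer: $- \frac{12223}{19} \approx -643.32$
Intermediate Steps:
$T{\left(n,b \right)} = - 9 b$ ($T{\left(n,b \right)} = 3 b \left(-3\right) = - 9 b$)
$O{\left(k \right)} = 35$ ($O{\left(k \right)} = \left(-9\right) \left(-6\right) - 19 = 54 - 19 = 35$)
$c = -644$ ($c = \left(-8053 + 6 \cdot 1229\right) + 35 = \left(-8053 + 7374\right) + 35 = -679 + 35 = -644$)
$c - W{\left(-38 \right)} = -644 - \frac{26}{-38} = -644 - 26 \left(- \frac{1}{38}\right) = -644 - - \frac{13}{19} = -644 + \frac{13}{19} = - \frac{12223}{19}$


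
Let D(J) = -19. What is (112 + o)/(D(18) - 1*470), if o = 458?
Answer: -190/163 ≈ -1.1656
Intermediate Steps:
(112 + o)/(D(18) - 1*470) = (112 + 458)/(-19 - 1*470) = 570/(-19 - 470) = 570/(-489) = 570*(-1/489) = -190/163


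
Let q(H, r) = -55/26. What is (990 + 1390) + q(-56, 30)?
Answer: 61825/26 ≈ 2377.9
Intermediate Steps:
q(H, r) = -55/26 (q(H, r) = -55*1/26 = -55/26)
(990 + 1390) + q(-56, 30) = (990 + 1390) - 55/26 = 2380 - 55/26 = 61825/26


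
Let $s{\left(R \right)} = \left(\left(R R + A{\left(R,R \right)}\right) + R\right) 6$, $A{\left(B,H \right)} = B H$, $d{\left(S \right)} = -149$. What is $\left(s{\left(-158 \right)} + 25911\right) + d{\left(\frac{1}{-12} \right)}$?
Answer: $324382$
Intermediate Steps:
$s{\left(R \right)} = 6 R + 12 R^{2}$ ($s{\left(R \right)} = \left(\left(R R + R R\right) + R\right) 6 = \left(\left(R^{2} + R^{2}\right) + R\right) 6 = \left(2 R^{2} + R\right) 6 = \left(R + 2 R^{2}\right) 6 = 6 R + 12 R^{2}$)
$\left(s{\left(-158 \right)} + 25911\right) + d{\left(\frac{1}{-12} \right)} = \left(6 \left(-158\right) \left(1 + 2 \left(-158\right)\right) + 25911\right) - 149 = \left(6 \left(-158\right) \left(1 - 316\right) + 25911\right) - 149 = \left(6 \left(-158\right) \left(-315\right) + 25911\right) - 149 = \left(298620 + 25911\right) - 149 = 324531 - 149 = 324382$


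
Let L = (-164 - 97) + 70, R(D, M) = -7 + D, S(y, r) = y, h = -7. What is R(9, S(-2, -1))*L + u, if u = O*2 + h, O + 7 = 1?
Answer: -401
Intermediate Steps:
O = -6 (O = -7 + 1 = -6)
u = -19 (u = -6*2 - 7 = -12 - 7 = -19)
L = -191 (L = -261 + 70 = -191)
R(9, S(-2, -1))*L + u = (-7 + 9)*(-191) - 19 = 2*(-191) - 19 = -382 - 19 = -401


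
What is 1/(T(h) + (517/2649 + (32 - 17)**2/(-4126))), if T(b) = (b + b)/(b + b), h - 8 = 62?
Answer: 10929774/12466891 ≈ 0.87670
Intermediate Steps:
h = 70 (h = 8 + 62 = 70)
T(b) = 1 (T(b) = (2*b)/((2*b)) = (2*b)*(1/(2*b)) = 1)
1/(T(h) + (517/2649 + (32 - 17)**2/(-4126))) = 1/(1 + (517/2649 + (32 - 17)**2/(-4126))) = 1/(1 + (517*(1/2649) + 15**2*(-1/4126))) = 1/(1 + (517/2649 + 225*(-1/4126))) = 1/(1 + (517/2649 - 225/4126)) = 1/(1 + 1537117/10929774) = 1/(12466891/10929774) = 10929774/12466891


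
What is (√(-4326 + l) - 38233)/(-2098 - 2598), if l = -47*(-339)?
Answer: 38233/4696 - √11607/4696 ≈ 8.1187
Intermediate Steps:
l = 15933
(√(-4326 + l) - 38233)/(-2098 - 2598) = (√(-4326 + 15933) - 38233)/(-2098 - 2598) = (√11607 - 38233)/(-4696) = (-38233 + √11607)*(-1/4696) = 38233/4696 - √11607/4696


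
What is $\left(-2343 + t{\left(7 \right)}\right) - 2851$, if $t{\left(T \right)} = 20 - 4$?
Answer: $-5178$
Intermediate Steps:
$t{\left(T \right)} = 16$ ($t{\left(T \right)} = 20 - 4 = 16$)
$\left(-2343 + t{\left(7 \right)}\right) - 2851 = \left(-2343 + 16\right) - 2851 = -2327 - 2851 = -5178$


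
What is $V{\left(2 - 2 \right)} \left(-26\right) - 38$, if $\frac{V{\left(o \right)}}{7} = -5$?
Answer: $872$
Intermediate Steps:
$V{\left(o \right)} = -35$ ($V{\left(o \right)} = 7 \left(-5\right) = -35$)
$V{\left(2 - 2 \right)} \left(-26\right) - 38 = \left(-35\right) \left(-26\right) - 38 = 910 - 38 = 872$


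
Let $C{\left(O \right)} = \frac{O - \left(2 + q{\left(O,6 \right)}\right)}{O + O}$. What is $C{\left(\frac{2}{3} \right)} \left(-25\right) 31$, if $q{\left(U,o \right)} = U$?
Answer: $\frac{2325}{2} \approx 1162.5$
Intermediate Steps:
$C{\left(O \right)} = - \frac{1}{O}$ ($C{\left(O \right)} = \frac{O - \left(2 + O\right)}{O + O} = - \frac{2}{2 O} = - 2 \frac{1}{2 O} = - \frac{1}{O}$)
$C{\left(\frac{2}{3} \right)} \left(-25\right) 31 = - \frac{1}{2 \cdot \frac{1}{3}} \left(-25\right) 31 = - \frac{1}{\frac{2}{3}} \left(-25\right) 31 = \left(-1\right) \frac{3}{2} \left(-25\right) 31 = \left(- \frac{3}{2}\right) \left(-25\right) 31 = \frac{75}{2} \cdot 31 = \frac{2325}{2}$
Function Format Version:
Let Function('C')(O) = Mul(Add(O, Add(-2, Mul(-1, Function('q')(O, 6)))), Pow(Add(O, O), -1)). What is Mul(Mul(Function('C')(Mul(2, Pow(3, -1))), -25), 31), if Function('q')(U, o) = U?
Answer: Rational(2325, 2) ≈ 1162.5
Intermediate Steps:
Function('C')(O) = Mul(-1, Pow(O, -1)) (Function('C')(O) = Mul(Add(O, Add(-2, Mul(-1, O))), Pow(Add(O, O), -1)) = Mul(-2, Pow(Mul(2, O), -1)) = Mul(-2, Mul(Rational(1, 2), Pow(O, -1))) = Mul(-1, Pow(O, -1)))
Mul(Mul(Function('C')(Mul(2, Pow(3, -1))), -25), 31) = Mul(Mul(Mul(-1, Pow(Mul(2, Pow(3, -1)), -1)), -25), 31) = Mul(Mul(Mul(-1, Pow(Mul(2, Rational(1, 3)), -1)), -25), 31) = Mul(Mul(Mul(-1, Pow(Rational(2, 3), -1)), -25), 31) = Mul(Mul(Mul(-1, Rational(3, 2)), -25), 31) = Mul(Mul(Rational(-3, 2), -25), 31) = Mul(Rational(75, 2), 31) = Rational(2325, 2)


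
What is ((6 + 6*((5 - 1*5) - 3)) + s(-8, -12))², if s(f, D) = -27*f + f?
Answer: 38416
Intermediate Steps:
s(f, D) = -26*f
((6 + 6*((5 - 1*5) - 3)) + s(-8, -12))² = ((6 + 6*((5 - 1*5) - 3)) - 26*(-8))² = ((6 + 6*((5 - 5) - 3)) + 208)² = ((6 + 6*(0 - 3)) + 208)² = ((6 + 6*(-3)) + 208)² = ((6 - 18) + 208)² = (-12 + 208)² = 196² = 38416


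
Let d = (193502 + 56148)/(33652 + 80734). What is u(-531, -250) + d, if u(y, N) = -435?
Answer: -24754130/57193 ≈ -432.82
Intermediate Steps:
d = 124825/57193 (d = 249650/114386 = 249650*(1/114386) = 124825/57193 ≈ 2.1825)
u(-531, -250) + d = -435 + 124825/57193 = -24754130/57193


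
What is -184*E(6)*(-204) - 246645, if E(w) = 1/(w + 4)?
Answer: -1214457/5 ≈ -2.4289e+5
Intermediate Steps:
E(w) = 1/(4 + w)
-184*E(6)*(-204) - 246645 = -184/(4 + 6)*(-204) - 246645 = -184/10*(-204) - 246645 = -184*1/10*(-204) - 246645 = -92/5*(-204) - 246645 = 18768/5 - 246645 = -1214457/5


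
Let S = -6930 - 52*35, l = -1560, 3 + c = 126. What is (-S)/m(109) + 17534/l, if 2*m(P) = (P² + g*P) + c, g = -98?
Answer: 1030013/515580 ≈ 1.9978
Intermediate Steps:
c = 123 (c = -3 + 126 = 123)
m(P) = 123/2 + P²/2 - 49*P (m(P) = ((P² - 98*P) + 123)/2 = (123 + P² - 98*P)/2 = 123/2 + P²/2 - 49*P)
S = -8750 (S = -6930 - 1*1820 = -6930 - 1820 = -8750)
(-S)/m(109) + 17534/l = (-1*(-8750))/(123/2 + (½)*109² - 49*109) + 17534/(-1560) = 8750/(123/2 + (½)*11881 - 5341) + 17534*(-1/1560) = 8750/(123/2 + 11881/2 - 5341) - 8767/780 = 8750/661 - 8767/780 = 1030013/515580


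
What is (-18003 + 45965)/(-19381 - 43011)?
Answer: -1271/2836 ≈ -0.44817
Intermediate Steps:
(-18003 + 45965)/(-19381 - 43011) = 27962/(-62392) = 27962*(-1/62392) = -1271/2836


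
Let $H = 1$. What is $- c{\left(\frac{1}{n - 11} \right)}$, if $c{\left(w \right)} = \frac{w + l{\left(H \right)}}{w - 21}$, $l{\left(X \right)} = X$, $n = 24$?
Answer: $\frac{7}{136} \approx 0.051471$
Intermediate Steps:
$c{\left(w \right)} = \frac{1 + w}{-21 + w}$ ($c{\left(w \right)} = \frac{w + 1}{w - 21} = \frac{1 + w}{-21 + w}$)
$- c{\left(\frac{1}{n - 11} \right)} = - \frac{1 + \frac{1}{24 - 11}}{-21 + \frac{1}{24 - 11}} = - \frac{1 + \frac{1}{13}}{-21 + \frac{1}{13}} = - \frac{14}{\left(- \frac{272}{13}\right) 13} = - \frac{\left(-13\right) 14}{272 \cdot 13} = \left(-1\right) \left(- \frac{7}{136}\right) = \frac{7}{136}$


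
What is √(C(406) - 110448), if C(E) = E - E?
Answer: 12*I*√767 ≈ 332.34*I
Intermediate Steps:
C(E) = 0
√(C(406) - 110448) = √(0 - 110448) = √(-110448) = 12*I*√767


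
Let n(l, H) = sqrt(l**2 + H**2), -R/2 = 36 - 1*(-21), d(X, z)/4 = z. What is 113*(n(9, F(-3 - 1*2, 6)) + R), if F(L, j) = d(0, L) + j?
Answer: -12882 + 113*sqrt(277) ≈ -11001.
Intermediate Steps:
d(X, z) = 4*z
R = -114 (R = -2*(36 - 1*(-21)) = -2*(36 + 21) = -2*57 = -114)
F(L, j) = j + 4*L (F(L, j) = 4*L + j = j + 4*L)
n(l, H) = sqrt(H**2 + l**2)
113*(n(9, F(-3 - 1*2, 6)) + R) = 113*(sqrt((6 + 4*(-3 - 1*2))**2 + 9**2) - 114) = 113*(sqrt((6 + 4*(-3 - 2))**2 + 81) - 114) = 113*(sqrt((6 + 4*(-5))**2 + 81) - 114) = 113*(sqrt((6 - 20)**2 + 81) - 114) = 113*(sqrt((-14)**2 + 81) - 114) = 113*(sqrt(196 + 81) - 114) = 113*(sqrt(277) - 114) = 113*(-114 + sqrt(277)) = -12882 + 113*sqrt(277)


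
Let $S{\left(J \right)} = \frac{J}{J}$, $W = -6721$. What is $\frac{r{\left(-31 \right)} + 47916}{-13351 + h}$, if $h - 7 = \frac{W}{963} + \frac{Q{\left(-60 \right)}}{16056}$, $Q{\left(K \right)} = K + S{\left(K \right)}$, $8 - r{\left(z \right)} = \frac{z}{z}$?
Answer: $- \frac{9147925624}{2548542425} \approx -3.5895$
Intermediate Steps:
$r{\left(z \right)} = 7$ ($r{\left(z \right)} = 8 - \frac{z}{z} = 8 - 1 = 7$)
$S{\left(J \right)} = 1$
$Q{\left(K \right)} = 1 + K$ ($Q{\left(K \right)} = K + 1 = 1 + K$)
$h = \frac{3263}{190888}$ ($h = 7 - \left(\frac{6721}{963} - \frac{1 - 60}{16056}\right) = 7 - \frac{1332953}{190888} = \frac{3263}{190888} \approx 0.017094$)
$\frac{r{\left(-31 \right)} + 47916}{-13351 + h} = \frac{7 + 47916}{-13351 + \frac{3263}{190888}} = \frac{47923}{- \frac{2548542425}{190888}} = 47923 \left(- \frac{190888}{2548542425}\right) = - \frac{9147925624}{2548542425}$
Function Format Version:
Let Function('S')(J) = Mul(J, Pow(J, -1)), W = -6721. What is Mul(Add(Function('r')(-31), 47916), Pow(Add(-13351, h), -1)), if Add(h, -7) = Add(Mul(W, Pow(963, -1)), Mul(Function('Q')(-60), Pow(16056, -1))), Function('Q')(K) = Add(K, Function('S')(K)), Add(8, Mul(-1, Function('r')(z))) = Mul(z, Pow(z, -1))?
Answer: Rational(-9147925624, 2548542425) ≈ -3.5895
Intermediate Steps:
Function('r')(z) = 7 (Function('r')(z) = Add(8, Mul(-1, Mul(z, Pow(z, -1)))) = Add(8, Mul(-1, 1)) = Add(8, -1) = 7)
Function('S')(J) = 1
Function('Q')(K) = Add(1, K) (Function('Q')(K) = Add(K, 1) = Add(1, K))
h = Rational(3263, 190888) (h = Add(7, Add(Mul(-6721, Pow(963, -1)), Mul(Add(1, -60), Pow(16056, -1)))) = Add(7, Add(Mul(-6721, Rational(1, 963)), Mul(-59, Rational(1, 16056)))) = Add(7, Add(Rational(-6721, 963), Rational(-59, 16056))) = Add(7, Rational(-1332953, 190888)) = Rational(3263, 190888) ≈ 0.017094)
Mul(Add(Function('r')(-31), 47916), Pow(Add(-13351, h), -1)) = Mul(Add(7, 47916), Pow(Add(-13351, Rational(3263, 190888)), -1)) = Mul(47923, Pow(Rational(-2548542425, 190888), -1)) = Mul(47923, Rational(-190888, 2548542425)) = Rational(-9147925624, 2548542425)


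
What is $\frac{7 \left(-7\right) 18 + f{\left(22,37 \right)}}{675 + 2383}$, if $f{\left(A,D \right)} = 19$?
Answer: $- \frac{863}{3058} \approx -0.28221$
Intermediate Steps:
$\frac{7 \left(-7\right) 18 + f{\left(22,37 \right)}}{675 + 2383} = \frac{7 \left(-7\right) 18 + 19}{675 + 2383} = \frac{\left(-49\right) 18 + 19}{3058} = \left(-882 + 19\right) \frac{1}{3058} = \left(-863\right) \frac{1}{3058} = - \frac{863}{3058}$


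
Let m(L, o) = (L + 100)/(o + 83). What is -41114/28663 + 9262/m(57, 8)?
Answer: 24151925348/4500091 ≈ 5367.0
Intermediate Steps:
m(L, o) = (100 + L)/(83 + o)
-41114/28663 + 9262/m(57, 8) = -41114/28663 + 9262/(((100 + 57)/(83 + 8))) = -41114*1/28663 + 9262/((157/91)) = -41114/28663 + 9262/(((1/91)*157)) = -41114/28663 + 9262/(157/91) = -41114/28663 + 9262*(91/157) = -41114/28663 + 842842/157 = 24151925348/4500091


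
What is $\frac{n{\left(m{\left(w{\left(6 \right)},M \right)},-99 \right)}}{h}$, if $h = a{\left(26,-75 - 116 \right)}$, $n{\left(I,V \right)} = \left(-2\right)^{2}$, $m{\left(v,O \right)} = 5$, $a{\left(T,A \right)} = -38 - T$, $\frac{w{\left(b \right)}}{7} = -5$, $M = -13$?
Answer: $- \frac{1}{16} \approx -0.0625$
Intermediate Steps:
$w{\left(b \right)} = -35$ ($w{\left(b \right)} = 7 \left(-5\right) = -35$)
$n{\left(I,V \right)} = 4$
$h = -64$ ($h = -38 - 26 = -64$)
$\frac{n{\left(m{\left(w{\left(6 \right)},M \right)},-99 \right)}}{h} = \frac{4}{-64} = 4 \left(- \frac{1}{64}\right) = - \frac{1}{16}$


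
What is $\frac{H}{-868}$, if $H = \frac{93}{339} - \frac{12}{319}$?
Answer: $- \frac{1219}{4469828} \approx -0.00027272$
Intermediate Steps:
$H = \frac{8533}{36047}$ ($H = 93 \cdot \frac{1}{339} - \frac{12}{319} = \frac{31}{113} - \frac{12}{319} = \frac{8533}{36047} \approx 0.23672$)
$\frac{H}{-868} = \frac{8533}{36047 \left(-868\right)} = \frac{8533}{36047} \left(- \frac{1}{868}\right) = - \frac{1219}{4469828}$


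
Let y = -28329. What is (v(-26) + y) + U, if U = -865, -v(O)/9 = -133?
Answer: -27997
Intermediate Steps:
v(O) = 1197 (v(O) = -9*(-133) = 1197)
(v(-26) + y) + U = (1197 - 28329) - 865 = -27132 - 865 = -27997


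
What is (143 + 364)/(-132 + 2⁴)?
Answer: -507/116 ≈ -4.3707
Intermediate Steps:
(143 + 364)/(-132 + 2⁴) = 507/(-132 + 16) = 507/(-116) = 507*(-1/116) = -507/116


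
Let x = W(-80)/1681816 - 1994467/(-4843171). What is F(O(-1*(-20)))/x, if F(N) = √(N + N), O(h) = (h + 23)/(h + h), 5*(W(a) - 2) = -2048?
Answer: 2036330619634*√215/8380881088931 ≈ 3.5627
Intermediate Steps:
W(a) = -2038/5 (W(a) = 2 + (⅕)*(-2048) = 2 - 2048/5 = -2038/5)
O(h) = (23 + h)/(2*h) (O(h) = (23 + h)/((2*h)) = (23 + h)*(1/(2*h)) = (23 + h)/(2*h))
F(N) = √2*√N (F(N) = √(2*N) = √2*√N)
x = 8380881088931/20363306196340 (x = -2038/5/1681816 - 1994467/(-4843171) = -2038/5*1/1681816 - 1994467*(-1/4843171) = -1019/4204540 + 1994467/4843171 = 8380881088931/20363306196340 ≈ 0.41157)
F(O(-1*(-20)))/x = (√2*√((23 - 1*(-20))/(2*((-1*(-20))))))/(8380881088931/20363306196340) = (√2*√((½)*(23 + 20)/20))*(20363306196340/8380881088931) = (√2*√((½)*(1/20)*43))*(20363306196340/8380881088931) = (√2*√(43/40))*(20363306196340/8380881088931) = (√2*(√430/20))*(20363306196340/8380881088931) = (√215/10)*(20363306196340/8380881088931) = 2036330619634*√215/8380881088931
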